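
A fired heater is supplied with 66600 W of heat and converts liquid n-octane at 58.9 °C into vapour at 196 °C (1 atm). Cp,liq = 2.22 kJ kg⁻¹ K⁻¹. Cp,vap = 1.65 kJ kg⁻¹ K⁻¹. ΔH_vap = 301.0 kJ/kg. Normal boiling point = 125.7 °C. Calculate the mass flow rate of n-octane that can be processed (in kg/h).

ṁ = 424 kg/h

Δh = 2.22×(125.7−58.9) + 301.0 + 1.65×(196−125.7) = 565.29 kJ/kg
Q = 66600 W = 66.6 kJ/s = 239760 kJ/h
ṁ = Q/Δh = 239760 / 565.29 = 424.14 kg/h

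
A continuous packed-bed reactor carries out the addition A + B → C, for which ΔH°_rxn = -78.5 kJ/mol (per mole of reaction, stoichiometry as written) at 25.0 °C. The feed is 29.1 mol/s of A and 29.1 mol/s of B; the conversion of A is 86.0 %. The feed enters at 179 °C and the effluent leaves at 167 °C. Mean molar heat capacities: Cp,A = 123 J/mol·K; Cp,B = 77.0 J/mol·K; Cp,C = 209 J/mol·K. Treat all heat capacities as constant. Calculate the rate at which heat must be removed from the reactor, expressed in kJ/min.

Extent of reaction ξ = 0.860 × 29.1 = 25.026 mol/s
Reaction term: ξ·ΔH°_rxn = 25.026 × -78.5 = -1964.5 kJ/s
Sensible, feed 179→25 °C: -896.28 kJ/s
Outlet flows (mol/s): A 4.074, B 4.074, C 25.026
Sensible, products 25→167 °C: 858.42 kJ/s
Q = ΔH = -2002.4 kJ/s = -2002.4 kW
Heat removed = 120140 kJ/min

Q_out = 120000 kJ/min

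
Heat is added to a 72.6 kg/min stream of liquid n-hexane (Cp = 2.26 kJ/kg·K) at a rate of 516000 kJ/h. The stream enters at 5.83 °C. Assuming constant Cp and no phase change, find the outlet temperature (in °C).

Q = 516000 kJ/h = 8600 kJ/min
ΔT = Q/(ṁ·Cp) = 8600/(72.6×2.26) = 52.415 K
T_out = 5.83 + 52.415 = 58.245 °C

T_out = 58.2 °C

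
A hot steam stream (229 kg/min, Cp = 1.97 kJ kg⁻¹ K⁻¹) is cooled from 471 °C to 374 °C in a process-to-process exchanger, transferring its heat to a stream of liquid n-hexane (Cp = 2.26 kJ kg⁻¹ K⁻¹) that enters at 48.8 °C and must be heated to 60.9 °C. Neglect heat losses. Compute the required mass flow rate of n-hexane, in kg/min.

ṁ_c = 1600 kg/min

Heat released by hot stream: Q = 229 × 1.97 × (471 − 374) = 43760 kJ/min
Energy balance on cold side (adiabatic exchanger): Q = ṁ_c·Cp_c·(T_c,out − T_c,in)
ṁ_c = 43760 / [2.26 × (60.9 − 48.8)] = 1600.2 kg/min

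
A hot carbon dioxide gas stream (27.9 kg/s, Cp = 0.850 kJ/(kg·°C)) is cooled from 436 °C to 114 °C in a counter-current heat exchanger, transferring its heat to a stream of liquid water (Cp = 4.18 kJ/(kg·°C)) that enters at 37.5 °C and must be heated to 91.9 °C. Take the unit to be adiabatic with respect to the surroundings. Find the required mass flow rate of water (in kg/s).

Heat released by hot stream: Q = 27.9 × 0.850 × (436 − 114) = 7636.2 kJ/s
Energy balance on cold side (adiabatic exchanger): Q = ṁ_c·Cp_c·(T_c,out − T_c,in)
ṁ_c = 7636.2 / [4.18 × (91.9 − 37.5)] = 33.582 kg/s

ṁ_c = 33.6 kg/s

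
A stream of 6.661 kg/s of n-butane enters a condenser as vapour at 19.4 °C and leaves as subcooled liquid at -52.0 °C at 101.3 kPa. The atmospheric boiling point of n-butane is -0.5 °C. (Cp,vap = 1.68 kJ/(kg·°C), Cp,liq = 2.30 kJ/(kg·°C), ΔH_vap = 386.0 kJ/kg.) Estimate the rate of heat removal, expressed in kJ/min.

Q_c = 215000 kJ/min

vapour 19.4→-0.5 °C: -33.432 kJ/kg
condensation at -0.5 °C: -386 kJ/kg
liquid -0.5→-52.0 °C: -118.45 kJ/kg
Δh = -33.432 + -386 + -118.45 = -537.88 kJ/kg
Q = ṁ·Δh = 6.661 kg/s × -537.88 kJ/kg = -3582.8 kJ/s
|Q| = 3582.8 kW = 214970 kJ/min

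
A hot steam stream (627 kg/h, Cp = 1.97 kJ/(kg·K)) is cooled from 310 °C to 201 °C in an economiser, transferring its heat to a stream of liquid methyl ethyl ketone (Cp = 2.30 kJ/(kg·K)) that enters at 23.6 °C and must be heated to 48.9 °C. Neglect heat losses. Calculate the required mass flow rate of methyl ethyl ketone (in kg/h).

ṁ_c = 2310 kg/h

Heat released by hot stream: Q = 627 × 1.97 × (310 − 201) = 134640 kJ/h
Energy balance on cold side (adiabatic exchanger): Q = ṁ_c·Cp_c·(T_c,out − T_c,in)
ṁ_c = 134640 / [2.30 × (48.9 − 23.6)] = 2313.7 kg/h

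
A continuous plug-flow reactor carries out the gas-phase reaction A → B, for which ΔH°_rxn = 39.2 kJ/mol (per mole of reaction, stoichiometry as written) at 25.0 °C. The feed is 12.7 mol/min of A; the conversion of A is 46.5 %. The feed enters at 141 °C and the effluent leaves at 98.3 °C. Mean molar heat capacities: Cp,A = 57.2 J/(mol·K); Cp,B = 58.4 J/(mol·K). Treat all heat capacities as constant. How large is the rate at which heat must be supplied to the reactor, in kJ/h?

Q_in = 12100 kJ/h

Extent of reaction ξ = 0.465 × 12.7 = 5.9055 mol/min
Reaction term: ξ·ΔH°_rxn = 5.9055 × 39.2 = 231.5 kJ/min
Sensible, feed 141→25 °C: -84.267 kJ/min
Outlet flows (mol/min): A 6.7945, B 5.9055
Sensible, products 25→98.3 °C: 53.767 kJ/min
Q = ΔH = 201 kJ/min = 3.3499 kW
Heat supplied = 12060 kJ/h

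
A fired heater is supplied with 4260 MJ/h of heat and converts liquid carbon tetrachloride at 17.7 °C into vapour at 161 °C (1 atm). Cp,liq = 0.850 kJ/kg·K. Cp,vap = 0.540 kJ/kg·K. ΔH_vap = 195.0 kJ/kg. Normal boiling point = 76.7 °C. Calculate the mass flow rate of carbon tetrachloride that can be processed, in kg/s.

Δh = 0.850×(76.7−17.7) + 195.0 + 0.540×(161−76.7) = 290.67 kJ/kg
Q = 4260 MJ/h = 1183.3 kJ/s = 1183.3 kJ/s
ṁ = Q/Δh = 1183.3 / 290.67 = 4.071 kg/s

ṁ = 4.07 kg/s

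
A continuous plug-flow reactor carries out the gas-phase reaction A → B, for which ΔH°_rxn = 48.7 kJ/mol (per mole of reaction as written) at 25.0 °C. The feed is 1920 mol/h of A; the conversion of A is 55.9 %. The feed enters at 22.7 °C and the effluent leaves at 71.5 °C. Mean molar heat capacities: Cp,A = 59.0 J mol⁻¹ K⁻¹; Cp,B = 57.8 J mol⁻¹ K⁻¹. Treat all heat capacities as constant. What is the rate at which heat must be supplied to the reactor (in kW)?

Extent of reaction ξ = 0.559 × 1920 = 1073.3 mol/h
Reaction term: ξ·ΔH°_rxn = 1073.3 × 48.7 = 52269 kJ/h
Sensible, feed 22.7→25 °C: 260.54 kJ/h
Outlet flows (mol/h): A 846.72, B 1073.3
Sensible, products 25→71.5 °C: 5207.6 kJ/h
Q = ΔH = 57737 kJ/h = 16.038 kW
Heat supplied = 16.038 kW

Q_in = 16.0 kW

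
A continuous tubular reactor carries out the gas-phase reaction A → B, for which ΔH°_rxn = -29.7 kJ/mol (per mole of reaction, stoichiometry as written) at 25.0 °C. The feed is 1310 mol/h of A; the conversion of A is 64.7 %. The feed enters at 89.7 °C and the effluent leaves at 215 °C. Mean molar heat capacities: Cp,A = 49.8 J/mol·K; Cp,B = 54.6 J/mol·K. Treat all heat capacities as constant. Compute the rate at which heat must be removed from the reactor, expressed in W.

Q_out = 4510 W

Extent of reaction ξ = 0.647 × 1310 = 847.57 mol/h
Reaction term: ξ·ΔH°_rxn = 847.57 × -29.7 = -25173 kJ/h
Sensible, feed 89.7→25 °C: -4220.9 kJ/h
Outlet flows (mol/h): A 462.43, B 847.57
Sensible, products 25→215 °C: 13168 kJ/h
Q = ΔH = -16226 kJ/h = -4.5071 kW
Heat removed = 4507.1 W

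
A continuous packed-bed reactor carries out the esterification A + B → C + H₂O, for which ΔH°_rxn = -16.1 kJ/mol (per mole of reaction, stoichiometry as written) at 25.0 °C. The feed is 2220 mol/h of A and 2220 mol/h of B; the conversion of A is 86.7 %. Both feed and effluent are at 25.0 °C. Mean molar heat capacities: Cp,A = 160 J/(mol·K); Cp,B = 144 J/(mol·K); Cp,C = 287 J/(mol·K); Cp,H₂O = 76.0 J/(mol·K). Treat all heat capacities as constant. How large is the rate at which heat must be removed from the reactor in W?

Extent of reaction ξ = 0.867 × 2220 = 1924.7 mol/h
Reaction term: ξ·ΔH°_rxn = 1924.7 × -16.1 = -30988 kJ/h
Q = ΔH = -30988 kJ/h = -8.6079 kW
Heat removed = 8607.9 W

Q_out = 8610 W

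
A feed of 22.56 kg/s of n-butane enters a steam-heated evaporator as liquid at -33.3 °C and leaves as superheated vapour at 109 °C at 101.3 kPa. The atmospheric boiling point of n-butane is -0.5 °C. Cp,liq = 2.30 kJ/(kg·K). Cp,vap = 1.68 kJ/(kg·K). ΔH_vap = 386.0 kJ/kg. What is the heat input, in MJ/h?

Q = 52400 MJ/h

liquid -33.3→-0.5 °C: 75.44 kJ/kg
vaporisation at -0.5 °C: 386 kJ/kg
vapour -0.5→109 °C: 183.96 kJ/kg
Δh = 75.44 + 386 + 183.96 = 645.4 kJ/kg
Q = ṁ·Δh = 22.56 kg/s × 645.4 kJ/kg = 14560 kJ/s
|Q| = 14560 kW = 52417 MJ/h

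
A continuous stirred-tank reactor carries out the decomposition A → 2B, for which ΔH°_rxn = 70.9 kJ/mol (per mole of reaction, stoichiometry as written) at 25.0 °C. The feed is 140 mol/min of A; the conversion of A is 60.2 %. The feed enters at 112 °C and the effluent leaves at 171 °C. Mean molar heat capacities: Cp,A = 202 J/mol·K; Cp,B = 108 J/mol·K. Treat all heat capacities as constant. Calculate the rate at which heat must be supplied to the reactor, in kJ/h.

Q_in = 469000 kJ/h

Extent of reaction ξ = 0.602 × 140 = 84.28 mol/min
Reaction term: ξ·ΔH°_rxn = 84.28 × 70.9 = 5975.5 kJ/min
Sensible, feed 112→25 °C: -2460.4 kJ/min
Outlet flows (mol/min): A 55.72, B 168.56
Sensible, products 25→171 °C: 4301.1 kJ/min
Q = ΔH = 7816.2 kJ/min = 130.27 kW
Heat supplied = 468970 kJ/h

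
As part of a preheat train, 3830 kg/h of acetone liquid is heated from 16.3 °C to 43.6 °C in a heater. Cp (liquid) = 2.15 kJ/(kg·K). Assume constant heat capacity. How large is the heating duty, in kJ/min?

Q = 3750 kJ/min

Q = ṁ·Cp·ΔT = 3830 × 2.15 × (43.6 − 16.3) = 224800 kJ/h
Converting: 224800 / 3600 s = 62.445 kW
Heating duty = 3746.7 kJ/min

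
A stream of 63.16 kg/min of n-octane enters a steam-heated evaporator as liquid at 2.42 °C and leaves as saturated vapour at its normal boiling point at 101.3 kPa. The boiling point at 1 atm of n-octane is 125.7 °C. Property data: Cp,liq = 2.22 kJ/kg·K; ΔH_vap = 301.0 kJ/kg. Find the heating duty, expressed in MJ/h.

Q = 2180 MJ/h

liquid 2.42→125.7 °C: 273.68 kJ/kg
vaporisation at 125.7 °C: 301 kJ/kg
Δh = 273.68 + 301 = 574.68 kJ/kg
Q = ṁ·Δh = 63.16 kg/min × 574.68 kJ/kg = 36297 kJ/min
|Q| = 604.95 kW = 2177.8 MJ/h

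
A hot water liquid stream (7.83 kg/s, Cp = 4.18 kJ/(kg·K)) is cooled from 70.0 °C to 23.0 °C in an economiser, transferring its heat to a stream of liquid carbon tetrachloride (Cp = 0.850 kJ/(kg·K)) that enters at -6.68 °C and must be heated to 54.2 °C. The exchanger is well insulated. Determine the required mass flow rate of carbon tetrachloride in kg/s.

ṁ_c = 29.7 kg/s

Heat released by hot stream: Q = 7.83 × 4.18 × (70.0 − 23.0) = 1538.3 kJ/s
Energy balance on cold side (adiabatic exchanger): Q = ṁ_c·Cp_c·(T_c,out − T_c,in)
ṁ_c = 1538.3 / [0.850 × (54.2 − -6.68)] = 29.726 kg/s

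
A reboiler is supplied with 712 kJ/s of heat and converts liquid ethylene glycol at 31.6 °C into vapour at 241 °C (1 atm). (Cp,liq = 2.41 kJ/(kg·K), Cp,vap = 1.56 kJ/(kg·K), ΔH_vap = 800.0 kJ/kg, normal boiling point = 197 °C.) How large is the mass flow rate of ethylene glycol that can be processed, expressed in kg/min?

ṁ = 33.7 kg/min

Δh = 2.41×(197−31.6) + 800.0 + 1.56×(241−197) = 1267.3 kJ/kg
Q = 712 kJ/s = 712 kJ/s = 42720 kJ/min
ṁ = Q/Δh = 42720 / 1267.3 = 33.711 kg/min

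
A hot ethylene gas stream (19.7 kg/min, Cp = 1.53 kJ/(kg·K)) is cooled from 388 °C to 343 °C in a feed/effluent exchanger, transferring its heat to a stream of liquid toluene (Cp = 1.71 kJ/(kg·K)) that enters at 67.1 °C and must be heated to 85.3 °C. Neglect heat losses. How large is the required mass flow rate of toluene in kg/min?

Heat released by hot stream: Q = 19.7 × 1.53 × (388 − 343) = 1356.3 kJ/min
Energy balance on cold side (adiabatic exchanger): Q = ṁ_c·Cp_c·(T_c,out − T_c,in)
ṁ_c = 1356.3 / [1.71 × (85.3 − 67.1)] = 43.582 kg/min

ṁ_c = 43.6 kg/min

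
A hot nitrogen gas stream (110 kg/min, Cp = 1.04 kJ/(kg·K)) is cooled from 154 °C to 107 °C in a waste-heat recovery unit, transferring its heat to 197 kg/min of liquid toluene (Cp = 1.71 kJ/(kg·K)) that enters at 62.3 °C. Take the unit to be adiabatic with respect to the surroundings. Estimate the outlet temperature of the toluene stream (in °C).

T_c,out = 78.3 °C

Heat released by hot stream: Q = 110 × 1.04 × (154 − 107) = 5376.8 kJ/min
Energy balance on cold side (adiabatic exchanger): Q = ṁ_c·Cp_c·(T_c,out − T_c,in)
T_c,out = 62.3 + 5376.8/(197 × 1.71) = 78.261 °C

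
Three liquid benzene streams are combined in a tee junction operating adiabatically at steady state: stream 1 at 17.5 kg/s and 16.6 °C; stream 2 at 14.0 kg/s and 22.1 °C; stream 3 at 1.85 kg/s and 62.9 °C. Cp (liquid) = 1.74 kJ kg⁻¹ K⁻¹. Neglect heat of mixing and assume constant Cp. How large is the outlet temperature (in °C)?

Adiabatic, steady state ⇒ Σ ṁᵢCp,ᵢ(T_out − Tᵢ) = 0
Σ ṁᵢCp,ᵢTᵢ = 17.5×1.74×16.6 + 14.0×1.74×22.1 + 1.85×1.74×62.9 = 1246.3
Σ ṁᵢCp,ᵢ = 17.5×1.74 + 14.0×1.74 + 1.85×1.74 = 58.029
T_out = 1246.3 / 58.029 = 21.477 °C

T_out = 21.5 °C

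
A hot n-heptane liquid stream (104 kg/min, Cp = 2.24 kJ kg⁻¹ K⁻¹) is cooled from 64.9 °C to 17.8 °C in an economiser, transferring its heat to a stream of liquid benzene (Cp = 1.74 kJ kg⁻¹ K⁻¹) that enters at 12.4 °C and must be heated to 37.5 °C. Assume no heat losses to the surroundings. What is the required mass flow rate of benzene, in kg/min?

ṁ_c = 251 kg/min

Heat released by hot stream: Q = 104 × 2.24 × (64.9 − 17.8) = 10972 kJ/min
Energy balance on cold side (adiabatic exchanger): Q = ṁ_c·Cp_c·(T_c,out − T_c,in)
ṁ_c = 10972 / [1.74 × (37.5 − 12.4)] = 251.23 kg/min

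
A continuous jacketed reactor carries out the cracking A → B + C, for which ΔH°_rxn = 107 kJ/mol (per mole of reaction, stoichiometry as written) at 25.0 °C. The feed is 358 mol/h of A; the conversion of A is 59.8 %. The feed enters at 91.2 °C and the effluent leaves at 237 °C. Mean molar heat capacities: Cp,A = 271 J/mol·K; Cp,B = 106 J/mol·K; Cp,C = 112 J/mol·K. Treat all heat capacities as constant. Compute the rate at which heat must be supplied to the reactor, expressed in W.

Q_in = 9620 W

Extent of reaction ξ = 0.598 × 358 = 214.08 mol/h
Reaction term: ξ·ΔH°_rxn = 214.08 × 107 = 22907 kJ/h
Sensible, feed 91.2→25 °C: -6422.6 kJ/h
Outlet flows (mol/h): A 143.92, B 214.08, C 214.08
Sensible, products 25→237 °C: 18162 kJ/h
Q = ΔH = 34647 kJ/h = 9.6241 kW
Heat supplied = 9624.1 W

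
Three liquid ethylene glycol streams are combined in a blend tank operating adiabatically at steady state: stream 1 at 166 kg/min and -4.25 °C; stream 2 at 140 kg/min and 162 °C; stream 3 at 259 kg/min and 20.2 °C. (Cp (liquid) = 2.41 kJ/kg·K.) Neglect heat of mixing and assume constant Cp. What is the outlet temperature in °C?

T_out = 48.2 °C

Adiabatic, steady state ⇒ Σ ṁᵢCp,ᵢ(T_out − Tᵢ) = 0
Σ ṁᵢCp,ᵢTᵢ = 166×2.41×-4.25 + 140×2.41×162 + 259×2.41×20.2 = 65567
Σ ṁᵢCp,ᵢ = 166×2.41 + 140×2.41 + 259×2.41 = 1361.7
T_out = 65567 / 1361.7 = 48.153 °C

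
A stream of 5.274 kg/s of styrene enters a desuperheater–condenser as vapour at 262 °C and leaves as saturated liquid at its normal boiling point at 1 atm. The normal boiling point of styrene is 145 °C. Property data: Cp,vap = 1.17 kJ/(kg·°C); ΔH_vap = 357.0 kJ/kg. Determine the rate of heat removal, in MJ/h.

vapour 262→145 °C: -136.89 kJ/kg
condensation at 145 °C: -357 kJ/kg
Δh = -136.89 + -357 = -493.89 kJ/kg
Q = ṁ·Δh = 5.274 kg/s × -493.89 kJ/kg = -2604.8 kJ/s
|Q| = 2604.8 kW = 9377.2 MJ/h

Q_c = 9380 MJ/h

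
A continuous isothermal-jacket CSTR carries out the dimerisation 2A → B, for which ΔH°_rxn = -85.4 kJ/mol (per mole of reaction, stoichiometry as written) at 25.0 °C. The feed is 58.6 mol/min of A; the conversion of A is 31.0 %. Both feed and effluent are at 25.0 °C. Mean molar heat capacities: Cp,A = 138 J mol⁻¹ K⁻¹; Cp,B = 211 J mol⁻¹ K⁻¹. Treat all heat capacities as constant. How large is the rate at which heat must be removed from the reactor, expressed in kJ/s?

Extent of reaction ξ = 0.310 × 58.6 / 2 = 9.083 mol/min
Reaction term: ξ·ΔH°_rxn = 9.083 × -85.4 = -775.69 kJ/min
Q = ΔH = -775.69 kJ/min = -12.928 kW
Heat removed = 12.928 kJ/s

Q_out = 12.9 kJ/s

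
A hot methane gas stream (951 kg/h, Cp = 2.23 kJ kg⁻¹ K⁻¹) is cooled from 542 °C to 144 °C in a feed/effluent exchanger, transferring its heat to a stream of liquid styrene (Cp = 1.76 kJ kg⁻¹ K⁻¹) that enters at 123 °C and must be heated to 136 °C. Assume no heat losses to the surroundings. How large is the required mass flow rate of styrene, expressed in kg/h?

Heat released by hot stream: Q = 951 × 2.23 × (542 − 144) = 844050 kJ/h
Energy balance on cold side (adiabatic exchanger): Q = ṁ_c·Cp_c·(T_c,out − T_c,in)
ṁ_c = 844050 / [1.76 × (136 − 123)] = 36890 kg/h

ṁ_c = 36900 kg/h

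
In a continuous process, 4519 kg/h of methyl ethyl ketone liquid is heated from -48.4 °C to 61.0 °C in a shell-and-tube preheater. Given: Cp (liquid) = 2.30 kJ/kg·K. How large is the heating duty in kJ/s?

Q = 316 kJ/s

Q = ṁ·Cp·ΔT = 4519 × 2.30 × (61.0 − -48.4) = 1.1371e+06 kJ/h
Converting: 1.1371e+06 / 3600 s = 315.85 kW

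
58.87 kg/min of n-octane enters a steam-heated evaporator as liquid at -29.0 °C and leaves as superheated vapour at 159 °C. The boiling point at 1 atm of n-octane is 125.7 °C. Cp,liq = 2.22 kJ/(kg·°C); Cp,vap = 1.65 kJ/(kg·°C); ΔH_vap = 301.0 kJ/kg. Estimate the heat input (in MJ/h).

liquid -29.0→125.7 °C: 343.43 kJ/kg
vaporisation at 125.7 °C: 301 kJ/kg
vapour 125.7→159 °C: 54.945 kJ/kg
Δh = 343.43 + 301 + 54.945 = 699.38 kJ/kg
Q = ṁ·Δh = 58.87 kg/min × 699.38 kJ/kg = 41172 kJ/min
|Q| = 686.21 kW = 2470.3 MJ/h

Q = 2470 MJ/h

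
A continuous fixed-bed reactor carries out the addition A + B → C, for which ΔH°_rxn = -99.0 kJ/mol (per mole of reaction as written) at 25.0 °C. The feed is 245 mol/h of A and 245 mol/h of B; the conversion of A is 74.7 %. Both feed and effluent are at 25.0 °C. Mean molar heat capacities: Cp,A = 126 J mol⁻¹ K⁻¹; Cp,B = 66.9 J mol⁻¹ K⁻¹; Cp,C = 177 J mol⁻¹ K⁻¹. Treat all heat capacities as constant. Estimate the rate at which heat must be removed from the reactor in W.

Extent of reaction ξ = 0.747 × 245 = 183.01 mol/h
Reaction term: ξ·ΔH°_rxn = 183.01 × -99.0 = -18118 kJ/h
Q = ΔH = -18118 kJ/h = -5.0329 kW
Heat removed = 5032.9 W

Q_out = 5030 W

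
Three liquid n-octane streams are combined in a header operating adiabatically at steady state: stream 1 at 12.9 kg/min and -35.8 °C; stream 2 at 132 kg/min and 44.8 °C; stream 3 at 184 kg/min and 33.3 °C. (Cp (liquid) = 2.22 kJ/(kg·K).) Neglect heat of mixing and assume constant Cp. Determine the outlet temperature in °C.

T_out = 35.2 °C

No heat crosses the boundary, so H_out = H_in.
T_out = Σ ṁᵢCp,ᵢTᵢ / Σ ṁᵢCp,ᵢ
      = 25705 / 730.16 = 35.205 °C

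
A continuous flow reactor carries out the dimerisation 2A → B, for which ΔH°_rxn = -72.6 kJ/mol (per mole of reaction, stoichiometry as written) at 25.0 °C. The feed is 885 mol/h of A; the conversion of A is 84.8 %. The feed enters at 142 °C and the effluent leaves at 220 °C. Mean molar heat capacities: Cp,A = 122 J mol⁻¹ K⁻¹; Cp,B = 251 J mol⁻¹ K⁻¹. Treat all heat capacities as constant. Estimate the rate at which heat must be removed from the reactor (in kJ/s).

Q_out = 5.09 kJ/s

Extent of reaction ξ = 0.848 × 885 / 2 = 375.24 mol/h
Reaction term: ξ·ΔH°_rxn = 375.24 × -72.6 = -27242 kJ/h
Sensible, feed 142→25 °C: -12632 kJ/h
Outlet flows (mol/h): A 134.52, B 375.24
Sensible, products 25→220 °C: 21566 kJ/h
Q = ΔH = -18309 kJ/h = -5.0857 kW
Heat removed = 5.0857 kJ/s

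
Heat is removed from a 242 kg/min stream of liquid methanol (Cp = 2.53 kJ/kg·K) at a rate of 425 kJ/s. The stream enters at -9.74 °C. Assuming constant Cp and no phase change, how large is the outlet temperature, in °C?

Q = 425 kJ/s = 25500 kJ/min
ΔT = Q/(ṁ·Cp) = 25500/(242×2.53) = 41.649 K
T_out = -9.74 − 41.649 = -51.389 °C

T_out = -51.4 °C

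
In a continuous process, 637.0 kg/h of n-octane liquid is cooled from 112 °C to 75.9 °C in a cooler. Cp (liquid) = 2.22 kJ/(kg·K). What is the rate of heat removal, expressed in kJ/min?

Q_c = 851 kJ/min

Q = ṁ·Cp·ΔT = 637.0 × 2.22 × (75.9 − 112) = -51050 kJ/h
Converting: 51050 / 3600 s = 14.181 kW
Cooling duty = 850.84 kJ/min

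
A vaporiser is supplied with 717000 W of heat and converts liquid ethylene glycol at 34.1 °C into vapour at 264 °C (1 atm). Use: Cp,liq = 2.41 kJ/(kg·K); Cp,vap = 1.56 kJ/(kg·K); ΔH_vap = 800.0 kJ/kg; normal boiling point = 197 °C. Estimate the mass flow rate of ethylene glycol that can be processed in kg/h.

Δh = 2.41×(197−34.1) + 800.0 + 1.56×(264−197) = 1297.1 kJ/kg
Q = 717000 W = 717 kJ/s = 2.5812e+06 kJ/h
ṁ = Q/Δh = 2.5812e+06 / 1297.1 = 1990 kg/h

ṁ = 1990 kg/h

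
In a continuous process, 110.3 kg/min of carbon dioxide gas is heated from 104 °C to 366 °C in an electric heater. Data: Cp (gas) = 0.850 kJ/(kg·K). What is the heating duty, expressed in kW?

Q = 409 kW

Q = ṁ·Cp·ΔT = 110.3 × 0.850 × (366 − 104) = 24564 kJ/min
Converting: 24564 / 60 s = 409.4 kW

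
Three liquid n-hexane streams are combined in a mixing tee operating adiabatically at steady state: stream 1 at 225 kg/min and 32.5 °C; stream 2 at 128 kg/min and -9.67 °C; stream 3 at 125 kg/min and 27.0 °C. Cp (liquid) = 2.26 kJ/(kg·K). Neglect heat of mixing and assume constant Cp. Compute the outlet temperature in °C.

No heat crosses the boundary, so H_out = H_in.
Σ ṁᵢCp,ᵢTᵢ = 225×2.26×32.5 + 128×2.26×-9.67 + 125×2.26×27.0 = 21356
Σ ṁᵢCp,ᵢ = 225×2.26 + 128×2.26 + 125×2.26 = 1080.3
T_out = 21356 / 1080.3 = 19.769 °C

T_out = 19.8 °C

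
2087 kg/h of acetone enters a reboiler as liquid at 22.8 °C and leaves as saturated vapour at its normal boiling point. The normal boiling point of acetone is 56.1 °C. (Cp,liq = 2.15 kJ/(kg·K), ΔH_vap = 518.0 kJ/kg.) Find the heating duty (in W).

Q = 342000 W

liquid 22.8→56.1 °C: 71.595 kJ/kg
vaporisation at 56.1 °C: 518 kJ/kg
Δh = 71.595 + 518 = 589.6 kJ/kg
Q = ṁ·Δh = 2087 kg/h × 589.6 kJ/kg = 1.2305e+06 kJ/h
|Q| = 341.8 kW = 341800 W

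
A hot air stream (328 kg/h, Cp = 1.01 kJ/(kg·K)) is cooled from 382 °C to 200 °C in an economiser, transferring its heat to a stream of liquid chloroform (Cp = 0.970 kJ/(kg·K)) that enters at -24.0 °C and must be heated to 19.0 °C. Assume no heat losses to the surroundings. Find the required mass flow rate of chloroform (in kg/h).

Heat released by hot stream: Q = 328 × 1.01 × (382 − 200) = 60293 kJ/h
Energy balance on cold side (adiabatic exchanger): Q = ṁ_c·Cp_c·(T_c,out − T_c,in)
ṁ_c = 60293 / [0.970 × (19.0 − -24.0)] = 1445.5 kg/h

ṁ_c = 1450 kg/h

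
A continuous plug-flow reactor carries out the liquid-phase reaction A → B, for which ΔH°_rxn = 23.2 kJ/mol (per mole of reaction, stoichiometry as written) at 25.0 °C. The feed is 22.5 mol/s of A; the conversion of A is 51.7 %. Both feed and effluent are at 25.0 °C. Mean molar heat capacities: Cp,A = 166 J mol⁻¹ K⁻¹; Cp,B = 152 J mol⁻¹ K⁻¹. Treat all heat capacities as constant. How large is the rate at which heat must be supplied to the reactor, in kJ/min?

Extent of reaction ξ = 0.517 × 22.5 = 11.633 mol/s
Reaction term: ξ·ΔH°_rxn = 11.633 × 23.2 = 269.87 kJ/s
Q = ΔH = 269.87 kJ/s = 269.87 kW
Heat supplied = 16192 kJ/min

Q_in = 16200 kJ/min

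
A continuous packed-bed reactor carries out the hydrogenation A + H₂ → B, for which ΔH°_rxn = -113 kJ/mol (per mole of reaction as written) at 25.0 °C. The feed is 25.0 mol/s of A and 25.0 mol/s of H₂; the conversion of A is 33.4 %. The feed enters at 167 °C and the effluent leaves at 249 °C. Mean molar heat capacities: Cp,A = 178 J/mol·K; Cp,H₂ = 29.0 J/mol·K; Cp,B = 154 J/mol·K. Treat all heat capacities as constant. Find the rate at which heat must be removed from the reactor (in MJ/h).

Q_out = 2230 MJ/h

Extent of reaction ξ = 0.334 × 25.0 = 8.35 mol/s
Reaction term: ξ·ΔH°_rxn = 8.35 × -113 = -943.55 kJ/s
Sensible, feed 167→25 °C: -734.85 kJ/s
Outlet flows (mol/s): A 16.65, H₂ 16.65, B 8.35
Sensible, products 25→249 °C: 1060.1 kJ/s
Q = ΔH = -618.33 kJ/s = -618.33 kW
Heat removed = 2226 MJ/h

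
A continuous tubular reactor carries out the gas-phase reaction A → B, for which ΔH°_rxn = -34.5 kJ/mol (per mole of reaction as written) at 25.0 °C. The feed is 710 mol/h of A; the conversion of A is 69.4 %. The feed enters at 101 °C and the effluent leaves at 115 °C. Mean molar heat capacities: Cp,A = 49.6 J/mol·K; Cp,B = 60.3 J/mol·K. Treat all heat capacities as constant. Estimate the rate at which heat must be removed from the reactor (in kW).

Q_out = 4.45 kW

Extent of reaction ξ = 0.694 × 710 = 492.74 mol/h
Reaction term: ξ·ΔH°_rxn = 492.74 × -34.5 = -17000 kJ/h
Sensible, feed 101→25 °C: -2676.4 kJ/h
Outlet flows (mol/h): A 217.26, B 492.74
Sensible, products 25→115 °C: 3643.9 kJ/h
Q = ΔH = -16032 kJ/h = -4.4533 kW
Heat removed = 4.4533 kW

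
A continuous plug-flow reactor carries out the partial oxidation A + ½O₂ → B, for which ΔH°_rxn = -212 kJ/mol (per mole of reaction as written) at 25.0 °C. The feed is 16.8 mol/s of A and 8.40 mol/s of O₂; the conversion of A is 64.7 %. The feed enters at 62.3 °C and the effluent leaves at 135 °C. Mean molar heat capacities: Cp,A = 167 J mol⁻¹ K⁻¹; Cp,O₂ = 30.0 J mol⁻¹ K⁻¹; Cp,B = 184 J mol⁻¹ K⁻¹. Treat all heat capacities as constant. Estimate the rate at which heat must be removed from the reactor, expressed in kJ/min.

Q_out = 125000 kJ/min

Extent of reaction ξ = 0.647 × 16.8 = 10.87 mol/s
Reaction term: ξ·ΔH°_rxn = 10.87 × -212 = -2304.4 kJ/s
Sensible, feed 62.3→25 °C: -114.05 kJ/s
Outlet flows (mol/s): A 5.9304, O₂ 2.9652, B 10.87
Sensible, products 25→135 °C: 338.73 kJ/s
Q = ΔH = -2079.7 kJ/s = -2079.7 kW
Heat removed = 124780 kJ/min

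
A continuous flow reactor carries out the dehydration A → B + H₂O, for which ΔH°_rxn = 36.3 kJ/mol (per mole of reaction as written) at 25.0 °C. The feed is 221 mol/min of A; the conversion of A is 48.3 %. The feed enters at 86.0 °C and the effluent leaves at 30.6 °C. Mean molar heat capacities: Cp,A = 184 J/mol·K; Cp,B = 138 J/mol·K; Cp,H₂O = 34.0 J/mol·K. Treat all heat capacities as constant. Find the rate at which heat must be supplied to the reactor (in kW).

Q_in = 26.9 kW

Extent of reaction ξ = 0.483 × 221 = 106.74 mol/min
Reaction term: ξ·ΔH°_rxn = 106.74 × 36.3 = 3874.8 kJ/min
Sensible, feed 86.0→25 °C: -2480.5 kJ/min
Outlet flows (mol/min): A 114.26, B 106.74, H₂O 106.74
Sensible, products 25→30.6 °C: 220.55 kJ/min
Q = ΔH = 1614.8 kJ/min = 26.914 kW
Heat supplied = 26.914 kW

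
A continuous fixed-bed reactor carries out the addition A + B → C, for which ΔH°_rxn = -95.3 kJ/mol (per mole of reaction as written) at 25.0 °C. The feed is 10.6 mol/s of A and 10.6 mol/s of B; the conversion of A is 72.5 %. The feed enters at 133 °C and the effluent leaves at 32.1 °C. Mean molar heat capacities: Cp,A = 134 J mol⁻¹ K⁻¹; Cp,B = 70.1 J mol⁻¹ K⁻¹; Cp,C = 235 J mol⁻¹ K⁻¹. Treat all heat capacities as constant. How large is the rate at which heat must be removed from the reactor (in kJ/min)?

Q_out = 56900 kJ/min

Extent of reaction ξ = 0.725 × 10.6 = 7.685 mol/s
Reaction term: ξ·ΔH°_rxn = 7.685 × -95.3 = -732.38 kJ/s
Sensible, feed 133→25 °C: -233.65 kJ/s
Outlet flows (mol/s): A 2.915, B 2.915, C 7.685
Sensible, products 25→32.1 °C: 17.047 kJ/s
Q = ΔH = -948.99 kJ/s = -948.99 kW
Heat removed = 56939 kJ/min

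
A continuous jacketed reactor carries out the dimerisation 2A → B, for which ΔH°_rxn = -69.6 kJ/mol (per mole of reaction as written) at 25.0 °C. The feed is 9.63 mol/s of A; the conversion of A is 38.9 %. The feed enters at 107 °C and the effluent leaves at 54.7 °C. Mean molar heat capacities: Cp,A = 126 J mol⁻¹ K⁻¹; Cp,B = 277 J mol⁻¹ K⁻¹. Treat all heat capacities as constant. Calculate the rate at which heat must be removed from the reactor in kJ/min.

Q_out = 11500 kJ/min

Extent of reaction ξ = 0.389 × 9.63 / 2 = 1.873 mol/s
Reaction term: ξ·ΔH°_rxn = 1.873 × -69.6 = -130.36 kJ/s
Sensible, feed 107→25 °C: -99.497 kJ/s
Outlet flows (mol/s): A 5.8839, B 1.873
Sensible, products 25→54.7 °C: 37.428 kJ/s
Q = ΔH = -192.43 kJ/s = -192.43 kW
Heat removed = 11546 kJ/min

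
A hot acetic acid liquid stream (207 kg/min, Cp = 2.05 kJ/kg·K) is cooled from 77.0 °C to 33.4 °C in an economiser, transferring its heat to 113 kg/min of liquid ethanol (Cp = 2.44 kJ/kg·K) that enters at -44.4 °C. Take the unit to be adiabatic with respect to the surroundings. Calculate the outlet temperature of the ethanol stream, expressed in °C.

Heat released by hot stream: Q = 207 × 2.05 × (77.0 − 33.4) = 18502 kJ/min
Energy balance on cold side (adiabatic exchanger): Q = ṁ_c·Cp_c·(T_c,out − T_c,in)
T_c,out = -44.4 + 18502/(113 × 2.44) = 22.703 °C

T_c,out = 22.7 °C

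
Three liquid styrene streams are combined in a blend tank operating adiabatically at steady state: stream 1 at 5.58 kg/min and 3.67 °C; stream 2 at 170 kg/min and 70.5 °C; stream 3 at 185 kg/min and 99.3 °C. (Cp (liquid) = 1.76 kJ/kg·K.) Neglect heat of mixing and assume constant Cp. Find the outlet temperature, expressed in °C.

T_out = 84.2 °C

Energy balance with Q = 0: Σ ṁᵢCp,ᵢ(T_out − Tᵢ) = 0
Σ ṁᵢCp,ᵢTᵢ = 5.58×1.76×3.67 + 170×1.76×70.5 + 185×1.76×99.3 = 53462
Σ ṁᵢCp,ᵢ = 5.58×1.76 + 170×1.76 + 185×1.76 = 634.62
T_out = 53462 / 634.62 = 84.242 °C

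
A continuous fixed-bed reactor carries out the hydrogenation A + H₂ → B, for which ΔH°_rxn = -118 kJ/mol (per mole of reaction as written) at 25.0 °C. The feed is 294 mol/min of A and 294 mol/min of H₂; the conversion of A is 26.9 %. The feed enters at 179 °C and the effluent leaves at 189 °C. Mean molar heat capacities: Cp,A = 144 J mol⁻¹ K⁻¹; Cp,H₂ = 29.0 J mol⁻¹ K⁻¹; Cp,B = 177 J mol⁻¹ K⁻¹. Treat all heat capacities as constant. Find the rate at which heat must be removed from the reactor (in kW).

Extent of reaction ξ = 0.269 × 294 = 79.086 mol/min
Reaction term: ξ·ΔH°_rxn = 79.086 × -118 = -9332.1 kJ/min
Sensible, feed 179→25 °C: -7832.7 kJ/min
Outlet flows (mol/min): A 214.91, H₂ 214.91, B 79.086
Sensible, products 25→189 °C: 8393.2 kJ/min
Q = ΔH = -8771.6 kJ/min = -146.19 kW
Heat removed = 146.19 kW

Q_out = 146 kW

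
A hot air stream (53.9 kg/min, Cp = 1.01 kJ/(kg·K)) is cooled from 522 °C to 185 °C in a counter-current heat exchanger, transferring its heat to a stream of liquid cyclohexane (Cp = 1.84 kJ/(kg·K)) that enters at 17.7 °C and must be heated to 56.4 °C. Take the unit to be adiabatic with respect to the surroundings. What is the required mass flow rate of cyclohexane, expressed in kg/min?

ṁ_c = 258 kg/min

Heat released by hot stream: Q = 53.9 × 1.01 × (522 − 185) = 18346 kJ/min
Energy balance on cold side (adiabatic exchanger): Q = ṁ_c·Cp_c·(T_c,out − T_c,in)
ṁ_c = 18346 / [1.84 × (56.4 − 17.7)] = 257.64 kg/min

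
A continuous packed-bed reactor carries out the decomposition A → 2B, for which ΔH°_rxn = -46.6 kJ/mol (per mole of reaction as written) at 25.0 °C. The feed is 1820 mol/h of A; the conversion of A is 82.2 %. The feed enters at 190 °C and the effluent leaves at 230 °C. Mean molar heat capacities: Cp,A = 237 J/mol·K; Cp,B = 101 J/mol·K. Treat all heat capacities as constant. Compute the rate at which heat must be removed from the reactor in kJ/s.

Q_out = 17.6 kJ/s

Extent of reaction ξ = 0.822 × 1820 = 1496 mol/h
Reaction term: ξ·ΔH°_rxn = 1496 × -46.6 = -69715 kJ/h
Sensible, feed 190→25 °C: -71171 kJ/h
Outlet flows (mol/h): A 323.96, B 2992.1
Sensible, products 25→230 °C: 77691 kJ/h
Q = ΔH = -63196 kJ/h = -17.554 kW
Heat removed = 17.554 kJ/s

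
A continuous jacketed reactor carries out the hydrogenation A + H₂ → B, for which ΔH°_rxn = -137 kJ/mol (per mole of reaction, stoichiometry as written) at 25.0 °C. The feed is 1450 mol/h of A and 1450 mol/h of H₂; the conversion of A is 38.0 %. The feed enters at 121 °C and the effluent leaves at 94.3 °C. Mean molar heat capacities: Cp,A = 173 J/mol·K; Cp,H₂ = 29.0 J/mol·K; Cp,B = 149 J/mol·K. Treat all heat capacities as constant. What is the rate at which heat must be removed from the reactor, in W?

Extent of reaction ξ = 0.380 × 1450 = 551 mol/h
Reaction term: ξ·ΔH°_rxn = 551 × -137 = -75487 kJ/h
Sensible, feed 121→25 °C: -28118 kJ/h
Outlet flows (mol/h): A 899, H₂ 899, B 551
Sensible, products 25→94.3 °C: 18274 kJ/h
Q = ΔH = -85331 kJ/h = -23.703 kW
Heat removed = 23703 W

Q_out = 23700 W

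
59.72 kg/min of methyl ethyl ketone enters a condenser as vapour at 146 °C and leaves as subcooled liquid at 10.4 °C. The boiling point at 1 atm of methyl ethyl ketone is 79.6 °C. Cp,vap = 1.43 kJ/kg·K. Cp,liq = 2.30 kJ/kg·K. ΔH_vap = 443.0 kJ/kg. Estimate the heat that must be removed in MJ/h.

Q_c = 2500 MJ/h

vapour 146→79.6 °C: -94.952 kJ/kg
condensation at 79.6 °C: -443 kJ/kg
liquid 79.6→10.4 °C: -159.16 kJ/kg
Δh = -94.952 + -443 + -159.16 = -697.11 kJ/kg
Q = ṁ·Δh = 59.72 kg/min × -697.11 kJ/kg = -41632 kJ/min
|Q| = 693.86 kW = 2497.9 MJ/h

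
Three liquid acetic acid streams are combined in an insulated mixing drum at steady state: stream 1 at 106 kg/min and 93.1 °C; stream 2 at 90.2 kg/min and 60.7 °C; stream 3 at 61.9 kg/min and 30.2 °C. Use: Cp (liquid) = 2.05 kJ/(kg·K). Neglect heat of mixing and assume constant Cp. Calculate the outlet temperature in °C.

T_out = 66.7 °C

Adiabatic, steady state ⇒ Σ ṁᵢCp,ᵢ(T_out − Tᵢ) = 0
T_out = Σ ṁᵢCp,ᵢTᵢ / Σ ṁᵢCp,ᵢ
      = 35287 / 529.11 = 66.692 °C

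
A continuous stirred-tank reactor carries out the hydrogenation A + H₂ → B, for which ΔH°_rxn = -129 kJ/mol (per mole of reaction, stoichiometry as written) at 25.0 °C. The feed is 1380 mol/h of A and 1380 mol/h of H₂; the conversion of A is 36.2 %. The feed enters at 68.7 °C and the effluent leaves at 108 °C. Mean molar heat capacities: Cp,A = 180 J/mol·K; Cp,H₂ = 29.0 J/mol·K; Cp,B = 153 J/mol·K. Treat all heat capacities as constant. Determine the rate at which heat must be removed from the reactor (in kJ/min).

Extent of reaction ξ = 0.362 × 1380 = 499.56 mol/h
Reaction term: ξ·ΔH°_rxn = 499.56 × -129 = -64443 kJ/h
Sensible, feed 68.7→25 °C: -12604 kJ/h
Outlet flows (mol/h): A 880.44, H₂ 880.44, B 499.56
Sensible, products 25→108 °C: 21617 kJ/h
Q = ΔH = -55430 kJ/h = -15.397 kW
Heat removed = 923.84 kJ/min

Q_out = 924 kJ/min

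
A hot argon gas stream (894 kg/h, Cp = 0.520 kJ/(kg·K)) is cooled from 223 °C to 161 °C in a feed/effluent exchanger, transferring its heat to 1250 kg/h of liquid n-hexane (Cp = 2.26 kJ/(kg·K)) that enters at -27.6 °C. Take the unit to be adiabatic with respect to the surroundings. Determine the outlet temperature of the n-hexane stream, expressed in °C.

T_c,out = -17.4 °C

Heat released by hot stream: Q = 894 × 0.520 × (223 − 161) = 28823 kJ/h
Energy balance on cold side (adiabatic exchanger): Q = ṁ_c·Cp_c·(T_c,out − T_c,in)
T_c,out = -27.6 + 28823/(1250 × 2.26) = -17.397 °C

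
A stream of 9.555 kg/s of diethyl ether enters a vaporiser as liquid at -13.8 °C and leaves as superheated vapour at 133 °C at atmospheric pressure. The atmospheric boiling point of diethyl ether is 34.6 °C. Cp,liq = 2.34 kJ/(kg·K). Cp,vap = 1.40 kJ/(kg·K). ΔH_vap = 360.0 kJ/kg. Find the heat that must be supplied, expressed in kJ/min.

Q = 350000 kJ/min

liquid -13.8→34.6 °C: 113.26 kJ/kg
vaporisation at 34.6 °C: 360 kJ/kg
vapour 34.6→133 °C: 137.76 kJ/kg
Δh = 113.26 + 360 + 137.76 = 611.02 kJ/kg
Q = ṁ·Δh = 9.555 kg/s × 611.02 kJ/kg = 5838.3 kJ/s
|Q| = 5838.3 kW = 350300 kJ/min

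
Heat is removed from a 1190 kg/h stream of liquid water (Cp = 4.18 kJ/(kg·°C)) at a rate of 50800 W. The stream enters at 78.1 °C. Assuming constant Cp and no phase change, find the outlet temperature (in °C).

T_out = 41.3 °C

Q = 50800 W = 182880 kJ/h
ΔT = Q/(ṁ·Cp) = 182880/(1190×4.18) = 36.766 K
T_out = 78.1 − 36.766 = 41.334 °C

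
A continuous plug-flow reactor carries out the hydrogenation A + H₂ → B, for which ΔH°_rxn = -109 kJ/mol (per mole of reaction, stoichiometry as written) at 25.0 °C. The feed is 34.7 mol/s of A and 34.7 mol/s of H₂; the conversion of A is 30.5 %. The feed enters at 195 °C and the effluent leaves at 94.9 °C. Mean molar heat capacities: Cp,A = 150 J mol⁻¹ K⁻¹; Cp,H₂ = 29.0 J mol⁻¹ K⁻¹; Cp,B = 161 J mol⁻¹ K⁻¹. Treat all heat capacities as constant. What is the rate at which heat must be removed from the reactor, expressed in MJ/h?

Q_out = 6440 MJ/h

Extent of reaction ξ = 0.305 × 34.7 = 10.584 mol/s
Reaction term: ξ·ΔH°_rxn = 10.584 × -109 = -1153.6 kJ/s
Sensible, feed 195→25 °C: -1055.9 kJ/s
Outlet flows (mol/s): A 24.117, H₂ 24.117, B 10.584
Sensible, products 25→94.9 °C: 420.85 kJ/s
Q = ΔH = -1788.7 kJ/s = -1788.7 kW
Heat removed = 6439.2 MJ/h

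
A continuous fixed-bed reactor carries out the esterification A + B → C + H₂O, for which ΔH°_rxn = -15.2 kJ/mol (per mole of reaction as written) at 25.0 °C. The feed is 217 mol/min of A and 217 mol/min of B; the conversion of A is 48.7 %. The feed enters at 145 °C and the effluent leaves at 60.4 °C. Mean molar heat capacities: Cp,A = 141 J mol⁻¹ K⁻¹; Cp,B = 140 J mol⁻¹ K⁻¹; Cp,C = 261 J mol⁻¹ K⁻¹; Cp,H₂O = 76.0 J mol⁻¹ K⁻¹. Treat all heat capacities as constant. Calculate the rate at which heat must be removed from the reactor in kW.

Q_out = 109 kW

Extent of reaction ξ = 0.487 × 217 = 105.68 mol/min
Reaction term: ξ·ΔH°_rxn = 105.68 × -15.2 = -1606.3 kJ/min
Sensible, feed 145→25 °C: -7317.2 kJ/min
Outlet flows (mol/min): A 111.32, B 111.32, C 105.68, H₂O 105.68
Sensible, products 25→60.4 °C: 2368.1 kJ/min
Q = ΔH = -6555.5 kJ/min = -109.26 kW
Heat removed = 109.26 kW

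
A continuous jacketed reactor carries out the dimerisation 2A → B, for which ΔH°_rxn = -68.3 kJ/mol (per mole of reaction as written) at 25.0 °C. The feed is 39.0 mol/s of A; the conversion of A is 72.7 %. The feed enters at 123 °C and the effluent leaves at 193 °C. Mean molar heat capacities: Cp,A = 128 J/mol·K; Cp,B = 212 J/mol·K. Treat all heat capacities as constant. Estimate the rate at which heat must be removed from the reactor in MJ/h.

Q_out = 2600 MJ/h

Extent of reaction ξ = 0.727 × 39.0 / 2 = 14.176 mol/s
Reaction term: ξ·ΔH°_rxn = 14.176 × -68.3 = -968.25 kJ/s
Sensible, feed 123→25 °C: -489.22 kJ/s
Outlet flows (mol/s): A 10.647, B 14.176
Sensible, products 25→193 °C: 733.86 kJ/s
Q = ΔH = -723.61 kJ/s = -723.61 kW
Heat removed = 2605 MJ/h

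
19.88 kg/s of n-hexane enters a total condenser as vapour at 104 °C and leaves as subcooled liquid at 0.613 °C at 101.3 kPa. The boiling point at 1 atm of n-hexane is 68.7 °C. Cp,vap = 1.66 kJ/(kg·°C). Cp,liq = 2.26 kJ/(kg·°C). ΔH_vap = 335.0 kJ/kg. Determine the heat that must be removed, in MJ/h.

Q_c = 39200 MJ/h

vapour 104→68.7 °C: -58.598 kJ/kg
condensation at 68.7 °C: -335 kJ/kg
liquid 68.7→0.613 °C: -153.88 kJ/kg
Δh = -58.598 + -335 + -153.88 = -547.47 kJ/kg
Q = ṁ·Δh = 19.88 kg/s × -547.47 kJ/kg = -10884 kJ/s
|Q| = 10884 kW = 39182 MJ/h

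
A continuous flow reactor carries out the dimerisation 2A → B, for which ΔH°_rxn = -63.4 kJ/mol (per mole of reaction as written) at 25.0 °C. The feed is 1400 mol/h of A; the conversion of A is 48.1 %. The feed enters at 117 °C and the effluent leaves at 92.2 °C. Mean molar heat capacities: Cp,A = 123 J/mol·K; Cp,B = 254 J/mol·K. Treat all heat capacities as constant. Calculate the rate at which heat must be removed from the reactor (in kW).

Extent of reaction ξ = 0.481 × 1400 / 2 = 336.7 mol/h
Reaction term: ξ·ΔH°_rxn = 336.7 × -63.4 = -21347 kJ/h
Sensible, feed 117→25 °C: -15842 kJ/h
Outlet flows (mol/h): A 726.6, B 336.7
Sensible, products 25→92.2 °C: 11753 kJ/h
Q = ΔH = -25436 kJ/h = -7.0656 kW
Heat removed = 7.0656 kW

Q_out = 7.07 kW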